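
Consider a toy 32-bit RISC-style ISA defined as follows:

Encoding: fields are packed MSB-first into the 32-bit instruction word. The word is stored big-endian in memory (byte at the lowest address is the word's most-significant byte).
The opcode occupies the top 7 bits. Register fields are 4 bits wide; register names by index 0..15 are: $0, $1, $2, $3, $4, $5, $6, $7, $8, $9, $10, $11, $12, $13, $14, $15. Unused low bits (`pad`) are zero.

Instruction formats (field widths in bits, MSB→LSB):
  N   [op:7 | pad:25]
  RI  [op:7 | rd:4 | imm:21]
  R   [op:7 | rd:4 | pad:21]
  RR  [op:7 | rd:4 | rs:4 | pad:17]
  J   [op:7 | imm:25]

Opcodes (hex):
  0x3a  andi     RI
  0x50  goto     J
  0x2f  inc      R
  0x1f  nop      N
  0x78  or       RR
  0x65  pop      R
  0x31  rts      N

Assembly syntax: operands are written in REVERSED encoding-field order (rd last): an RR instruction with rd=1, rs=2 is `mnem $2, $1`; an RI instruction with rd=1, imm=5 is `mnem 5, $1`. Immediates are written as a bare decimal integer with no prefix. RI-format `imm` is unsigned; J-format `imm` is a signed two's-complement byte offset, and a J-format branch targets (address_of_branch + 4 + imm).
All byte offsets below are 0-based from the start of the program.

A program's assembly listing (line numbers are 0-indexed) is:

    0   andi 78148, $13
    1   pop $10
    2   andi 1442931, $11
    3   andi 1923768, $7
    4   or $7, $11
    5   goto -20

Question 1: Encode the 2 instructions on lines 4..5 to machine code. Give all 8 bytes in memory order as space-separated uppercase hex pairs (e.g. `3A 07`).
F1 6E 00 00 A1 FF FF EC

4. or fields op=0x78:7|rd=11:4|rs=7:4|pad=0:17 → word f16e0000h → f1 6e 00 00
5. goto fields op=0x50:7|imm=-20:25 → word a1ffffech → a1 ff ff ec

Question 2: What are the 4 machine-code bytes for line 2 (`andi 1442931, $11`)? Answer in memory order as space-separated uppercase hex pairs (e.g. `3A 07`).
75 76 04 73

2. andi fields op=0x3a:7|rd=11:4|imm=1442931:21 → word 75760473h → 75 76 04 73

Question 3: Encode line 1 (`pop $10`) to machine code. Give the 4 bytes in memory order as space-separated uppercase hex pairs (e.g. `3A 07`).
1. pop fields op=0x65:7|rd=10:4|pad=0:21 → word cb400000h → cb 40 00 00

CB 40 00 00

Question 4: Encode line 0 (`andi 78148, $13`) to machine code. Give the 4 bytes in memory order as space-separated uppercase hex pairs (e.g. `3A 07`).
75 A1 31 44

L0: andi op=0x3a:7|rd=13:4|imm=78148:21 ⇒ 0x75a13144 ⇒ big 75 a1 31 44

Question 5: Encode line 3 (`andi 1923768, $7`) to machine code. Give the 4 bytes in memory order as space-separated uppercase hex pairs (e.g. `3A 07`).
74 FD 5A B8

line 3 (andi): pack op=0x3a:7|rd=7:4|imm=1923768:21 = 0x74fd5ab8; big→ 74 fd 5a b8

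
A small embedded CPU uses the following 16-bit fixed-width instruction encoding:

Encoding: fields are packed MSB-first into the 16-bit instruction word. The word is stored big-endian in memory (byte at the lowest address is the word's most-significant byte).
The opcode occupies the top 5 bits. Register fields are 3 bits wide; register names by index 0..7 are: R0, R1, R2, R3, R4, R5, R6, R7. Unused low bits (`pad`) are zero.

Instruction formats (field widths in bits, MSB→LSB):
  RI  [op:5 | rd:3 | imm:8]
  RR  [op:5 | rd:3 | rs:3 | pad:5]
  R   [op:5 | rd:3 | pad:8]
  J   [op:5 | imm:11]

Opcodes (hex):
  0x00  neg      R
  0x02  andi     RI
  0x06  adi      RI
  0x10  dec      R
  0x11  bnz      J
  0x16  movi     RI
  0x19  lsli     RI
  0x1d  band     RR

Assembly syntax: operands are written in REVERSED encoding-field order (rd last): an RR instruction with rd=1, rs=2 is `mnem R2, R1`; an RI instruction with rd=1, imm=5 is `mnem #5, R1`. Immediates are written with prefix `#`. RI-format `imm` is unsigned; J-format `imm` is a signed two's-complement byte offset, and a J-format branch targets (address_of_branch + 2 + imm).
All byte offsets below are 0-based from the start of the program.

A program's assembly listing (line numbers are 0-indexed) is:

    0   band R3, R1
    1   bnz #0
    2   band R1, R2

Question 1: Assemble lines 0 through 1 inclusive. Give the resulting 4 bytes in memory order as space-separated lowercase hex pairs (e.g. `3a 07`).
e9 60 88 00

line 0 (band): pack op=0x1d:5|rd=1:3|rs=3:3|pad=0:5 = 0xe960; big→ e9 60
line 1 (bnz): pack op=0x11:5|imm=0:11 = 0x8800; big→ 88 00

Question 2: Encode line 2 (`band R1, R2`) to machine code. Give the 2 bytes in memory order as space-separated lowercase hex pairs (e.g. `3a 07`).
L2: band op=0x1d:5|rd=2:3|rs=1:3|pad=0:5 ⇒ 0xea20 ⇒ big ea 20

ea 20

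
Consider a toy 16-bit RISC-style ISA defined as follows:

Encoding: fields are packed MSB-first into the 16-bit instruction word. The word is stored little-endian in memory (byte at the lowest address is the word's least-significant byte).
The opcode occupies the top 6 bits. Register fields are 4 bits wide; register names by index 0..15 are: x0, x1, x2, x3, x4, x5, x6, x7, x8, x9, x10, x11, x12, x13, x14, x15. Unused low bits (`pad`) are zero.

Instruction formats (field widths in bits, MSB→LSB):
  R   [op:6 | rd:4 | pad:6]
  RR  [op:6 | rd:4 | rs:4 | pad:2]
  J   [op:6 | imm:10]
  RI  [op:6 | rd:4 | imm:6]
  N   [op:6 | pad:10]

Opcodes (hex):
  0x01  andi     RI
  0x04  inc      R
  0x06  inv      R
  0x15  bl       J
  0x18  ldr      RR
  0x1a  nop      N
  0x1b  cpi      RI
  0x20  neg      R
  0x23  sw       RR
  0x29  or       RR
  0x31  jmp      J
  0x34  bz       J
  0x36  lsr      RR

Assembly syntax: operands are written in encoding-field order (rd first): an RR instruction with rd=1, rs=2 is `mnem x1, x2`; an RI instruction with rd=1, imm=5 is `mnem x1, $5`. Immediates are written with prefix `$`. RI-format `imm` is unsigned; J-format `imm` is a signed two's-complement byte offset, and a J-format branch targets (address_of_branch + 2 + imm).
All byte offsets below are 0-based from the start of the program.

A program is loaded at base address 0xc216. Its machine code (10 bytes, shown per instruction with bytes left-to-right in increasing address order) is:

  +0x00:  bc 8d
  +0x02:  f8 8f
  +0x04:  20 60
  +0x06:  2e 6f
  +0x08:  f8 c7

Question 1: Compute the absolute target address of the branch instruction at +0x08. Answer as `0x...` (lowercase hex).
+0x08: f8 c7 ⇒ word 0xc7f8 (little)
  top 6b → 0x31 → jmp [J]
  [9:0] imm=1016 (s10→-8) = $-8
  target = base 0xc216 + off 0x08 + 2 + imm -8 = 0xc218

0xc218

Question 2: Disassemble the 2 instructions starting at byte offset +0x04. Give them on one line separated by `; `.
+0x04: 20 60 ⇒ word 0x6020 (little)
  opcode bits[15:10]=0x18: ldr/RR
  [9:6] rd=0 = x0
  [5:2] rs=8 = x8
+0x06: 2e 6f ⇒ word 0x6f2e (little)
  opcode bits[15:10]=0x1b: cpi/RI
  [9:6] rd=12 = x12
  [5:0] imm=46 = $46

ldr x0, x8; cpi x12, $46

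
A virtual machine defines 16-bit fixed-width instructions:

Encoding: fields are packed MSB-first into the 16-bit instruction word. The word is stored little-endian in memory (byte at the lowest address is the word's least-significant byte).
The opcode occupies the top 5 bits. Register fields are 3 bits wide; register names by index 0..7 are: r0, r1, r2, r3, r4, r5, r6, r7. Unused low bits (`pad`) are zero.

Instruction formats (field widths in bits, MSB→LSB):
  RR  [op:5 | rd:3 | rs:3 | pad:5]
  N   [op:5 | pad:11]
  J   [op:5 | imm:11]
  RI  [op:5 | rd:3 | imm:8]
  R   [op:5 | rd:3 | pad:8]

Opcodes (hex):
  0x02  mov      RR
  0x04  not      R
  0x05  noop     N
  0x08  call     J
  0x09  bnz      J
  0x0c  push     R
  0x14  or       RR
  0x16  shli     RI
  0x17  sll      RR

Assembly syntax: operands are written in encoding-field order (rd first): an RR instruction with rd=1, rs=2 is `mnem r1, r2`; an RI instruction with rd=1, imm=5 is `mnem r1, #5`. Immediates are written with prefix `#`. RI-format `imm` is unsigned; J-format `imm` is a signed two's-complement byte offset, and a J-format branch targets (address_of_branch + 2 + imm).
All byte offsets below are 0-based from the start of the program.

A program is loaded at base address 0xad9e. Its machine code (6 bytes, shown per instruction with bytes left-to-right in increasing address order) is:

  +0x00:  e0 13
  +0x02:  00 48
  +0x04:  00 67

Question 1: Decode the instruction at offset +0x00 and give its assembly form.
[00] e0 13 → 0x13e0
  op=0x13e0>>11=0x2 ⇒ mov (RR)
  rd@[10:8]=0x3 ⇒ r3
  rs@[7:5]=0x7 ⇒ r7

mov r3, r7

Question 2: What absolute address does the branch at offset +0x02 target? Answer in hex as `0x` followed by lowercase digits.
0xada2

+0x02: 00 48 ⇒ word 0x4800 (little)
  top 5b → 0x9 → bnz [J]
  [10:0] imm=0 = #0
  target = base 0xad9e + off 0x02 + 2 + imm 0 = 0xada2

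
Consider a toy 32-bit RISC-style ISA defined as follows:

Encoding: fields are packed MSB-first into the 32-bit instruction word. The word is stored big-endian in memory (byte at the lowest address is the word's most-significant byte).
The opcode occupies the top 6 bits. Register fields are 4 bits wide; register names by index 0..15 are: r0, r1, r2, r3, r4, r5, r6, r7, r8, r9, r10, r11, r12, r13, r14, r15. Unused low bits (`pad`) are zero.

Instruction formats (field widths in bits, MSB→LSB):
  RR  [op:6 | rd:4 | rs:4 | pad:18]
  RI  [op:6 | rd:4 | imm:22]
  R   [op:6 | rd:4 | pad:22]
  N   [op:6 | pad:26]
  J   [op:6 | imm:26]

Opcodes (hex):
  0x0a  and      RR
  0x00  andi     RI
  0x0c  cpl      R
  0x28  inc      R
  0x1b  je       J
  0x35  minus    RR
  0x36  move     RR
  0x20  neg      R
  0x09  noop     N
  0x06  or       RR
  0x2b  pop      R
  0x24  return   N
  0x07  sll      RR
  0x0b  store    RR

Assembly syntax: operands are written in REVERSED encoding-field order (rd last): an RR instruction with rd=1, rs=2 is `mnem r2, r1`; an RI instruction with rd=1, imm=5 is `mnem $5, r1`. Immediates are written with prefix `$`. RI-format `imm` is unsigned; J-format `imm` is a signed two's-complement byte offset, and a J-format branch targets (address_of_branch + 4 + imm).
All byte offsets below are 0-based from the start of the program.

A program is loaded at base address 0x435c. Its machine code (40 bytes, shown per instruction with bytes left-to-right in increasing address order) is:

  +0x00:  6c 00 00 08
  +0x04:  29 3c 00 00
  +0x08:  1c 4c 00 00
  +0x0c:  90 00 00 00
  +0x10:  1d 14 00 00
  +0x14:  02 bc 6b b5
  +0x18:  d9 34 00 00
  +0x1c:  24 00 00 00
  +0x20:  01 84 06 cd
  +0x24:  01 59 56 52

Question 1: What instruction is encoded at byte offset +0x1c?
noop

off 0x1c: read 24 00 00 00 as big → 0x24000000
  top 6b → 0x9 → noop [N]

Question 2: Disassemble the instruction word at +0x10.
sll r5, r4

off 0x10: read 1d 14 00 00 as big → 0x1d140000
  top 6b → 0x7 → sll [RR]
  rd@[25:22]=0x4 ⇒ r4
  rs@[21:18]=0x5 ⇒ r5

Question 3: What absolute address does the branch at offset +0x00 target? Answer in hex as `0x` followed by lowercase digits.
[00] 6c 00 00 08 → 0x6c000008
  op=0x6c000008>>26=0x1b ⇒ je (J)
  imm@[25:0]=0x8 ⇒ $8
  target = base 0x435c + off 0x00 + 4 + imm 8 = 0x4368

0x4368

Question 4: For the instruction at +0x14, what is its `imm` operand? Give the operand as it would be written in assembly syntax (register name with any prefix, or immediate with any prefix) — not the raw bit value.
+0x14: 02 bc 6b b5 ⇒ word 0x02bc6bb5 (big)
  op=0x02bc6bb5>>26=0x0 ⇒ andi (RI)
  rd: (w>>22)&0xf=0xa → r10
  imm: (w>>0)&0x3fffff=0x3c6bb5 → $3959733

$3959733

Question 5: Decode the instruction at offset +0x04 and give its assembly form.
and r15, r4

+0x04: 29 3c 00 00 ⇒ word 0x293c0000 (big)
  top 6b → 0xa → and [RR]
  [25:22] rd=4 = r4
  [21:18] rs=15 = r15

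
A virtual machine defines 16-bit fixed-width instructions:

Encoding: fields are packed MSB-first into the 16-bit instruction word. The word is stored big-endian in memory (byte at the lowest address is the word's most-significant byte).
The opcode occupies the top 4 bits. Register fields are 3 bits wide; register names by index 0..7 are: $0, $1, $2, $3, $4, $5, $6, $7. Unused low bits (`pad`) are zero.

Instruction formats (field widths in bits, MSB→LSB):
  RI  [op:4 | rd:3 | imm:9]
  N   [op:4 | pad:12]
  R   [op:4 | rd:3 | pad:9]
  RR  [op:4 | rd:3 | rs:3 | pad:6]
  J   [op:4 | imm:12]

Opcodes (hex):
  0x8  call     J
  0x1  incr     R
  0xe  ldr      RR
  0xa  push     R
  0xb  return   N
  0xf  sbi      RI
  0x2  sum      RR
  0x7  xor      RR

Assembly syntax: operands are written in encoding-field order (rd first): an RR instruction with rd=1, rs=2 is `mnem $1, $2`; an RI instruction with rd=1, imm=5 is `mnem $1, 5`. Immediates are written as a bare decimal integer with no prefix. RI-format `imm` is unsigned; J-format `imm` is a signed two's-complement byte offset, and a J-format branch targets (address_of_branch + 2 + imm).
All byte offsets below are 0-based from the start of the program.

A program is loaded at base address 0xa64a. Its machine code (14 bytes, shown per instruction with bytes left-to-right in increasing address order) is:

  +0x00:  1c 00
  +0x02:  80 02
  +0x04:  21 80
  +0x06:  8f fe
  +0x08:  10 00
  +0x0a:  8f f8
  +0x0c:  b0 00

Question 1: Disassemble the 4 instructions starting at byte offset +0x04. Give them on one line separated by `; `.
off 0x04: read 21 80 as big → 0x2180
  op=0x2180>>12=0x2 ⇒ sum (RR)
  rd: (w>>9)&0x7=0x0 → $0
  rs: (w>>6)&0x7=0x6 → $6
off 0x06: read 8f fe as big → 0x8ffe
  op=0x8ffe>>12=0x8 ⇒ call (J)
  imm: (w>>0)&0xfff=0xffe (s12→-2) → -2
off 0x08: read 10 00 as big → 0x1000
  op=0x1000>>12=0x1 ⇒ incr (R)
  rd: (w>>9)&0x7=0x0 → $0
off 0x0a: read 8f f8 as big → 0x8ff8
  op=0x8ff8>>12=0x8 ⇒ call (J)
  imm: (w>>0)&0xfff=0xff8 (s12→-8) → -8

sum $0, $6; call -2; incr $0; call -8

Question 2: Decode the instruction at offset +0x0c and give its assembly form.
return

[0c] b0 00 → 0xb000
  opcode bits[15:12]=0xb: return/N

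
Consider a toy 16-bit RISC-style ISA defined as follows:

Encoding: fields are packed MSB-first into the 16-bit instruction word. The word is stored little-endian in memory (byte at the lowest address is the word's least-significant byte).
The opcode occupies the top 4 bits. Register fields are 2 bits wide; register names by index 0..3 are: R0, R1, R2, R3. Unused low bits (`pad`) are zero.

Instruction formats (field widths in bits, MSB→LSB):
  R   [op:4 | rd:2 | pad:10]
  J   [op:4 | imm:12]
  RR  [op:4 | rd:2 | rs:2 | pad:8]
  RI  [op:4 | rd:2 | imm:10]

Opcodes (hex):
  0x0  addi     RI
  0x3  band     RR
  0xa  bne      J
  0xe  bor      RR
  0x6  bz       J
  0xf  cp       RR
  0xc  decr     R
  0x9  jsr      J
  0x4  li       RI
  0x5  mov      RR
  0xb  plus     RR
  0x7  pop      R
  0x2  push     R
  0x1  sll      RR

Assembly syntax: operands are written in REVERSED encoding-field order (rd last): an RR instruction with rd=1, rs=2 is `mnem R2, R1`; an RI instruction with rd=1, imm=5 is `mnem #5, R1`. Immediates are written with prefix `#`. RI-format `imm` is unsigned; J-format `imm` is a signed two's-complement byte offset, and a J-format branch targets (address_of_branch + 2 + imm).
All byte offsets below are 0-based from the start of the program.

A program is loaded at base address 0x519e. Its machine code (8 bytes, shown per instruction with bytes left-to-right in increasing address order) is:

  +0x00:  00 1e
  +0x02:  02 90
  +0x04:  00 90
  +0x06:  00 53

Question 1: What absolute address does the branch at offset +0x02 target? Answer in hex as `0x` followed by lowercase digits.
[02] 02 90 → 0x9002
  top 4b → 0x9 → jsr [J]
  [11:0] imm=2 = #2
  target = base 0x519e + off 0x02 + 2 + imm 2 = 0x51a4

0x51a4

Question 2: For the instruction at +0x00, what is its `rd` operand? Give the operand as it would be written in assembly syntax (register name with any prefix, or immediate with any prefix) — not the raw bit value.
R3

@+00  little-endian(00 1e) = 0x1e00
  opcode bits[15:12]=0x1: sll/RR
  [11:10] rd=3 = R3
  [9:8] rs=2 = R2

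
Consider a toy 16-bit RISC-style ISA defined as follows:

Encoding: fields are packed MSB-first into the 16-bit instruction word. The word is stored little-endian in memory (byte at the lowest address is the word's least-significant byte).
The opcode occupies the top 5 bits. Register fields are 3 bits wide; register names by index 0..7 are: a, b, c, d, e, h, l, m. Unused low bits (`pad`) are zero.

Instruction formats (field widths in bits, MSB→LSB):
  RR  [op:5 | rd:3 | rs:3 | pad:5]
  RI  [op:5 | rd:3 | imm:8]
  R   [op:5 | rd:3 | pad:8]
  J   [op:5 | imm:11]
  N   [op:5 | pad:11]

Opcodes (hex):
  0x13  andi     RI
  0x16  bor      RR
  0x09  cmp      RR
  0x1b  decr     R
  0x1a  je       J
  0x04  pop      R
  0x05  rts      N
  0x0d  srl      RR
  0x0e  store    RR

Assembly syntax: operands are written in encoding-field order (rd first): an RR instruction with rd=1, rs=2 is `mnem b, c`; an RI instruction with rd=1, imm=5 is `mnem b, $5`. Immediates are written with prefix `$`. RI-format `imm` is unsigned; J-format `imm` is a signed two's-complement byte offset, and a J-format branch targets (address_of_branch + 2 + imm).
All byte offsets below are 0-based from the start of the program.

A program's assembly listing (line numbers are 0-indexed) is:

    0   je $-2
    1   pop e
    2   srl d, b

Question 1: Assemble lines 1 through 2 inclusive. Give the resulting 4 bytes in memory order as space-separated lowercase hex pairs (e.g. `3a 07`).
1. pop fields op=0x4:5|rd=4:3|pad=0:8 → word 2400h → 00 24
2. srl fields op=0xd:5|rd=3:3|rs=1:3|pad=0:5 → word 6b20h → 20 6b

00 24 20 6b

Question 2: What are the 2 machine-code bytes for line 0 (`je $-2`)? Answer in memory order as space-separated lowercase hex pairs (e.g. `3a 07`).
L0: je op=0x1a:5|imm=-2:11 ⇒ 0xd7fe ⇒ little fe d7

fe d7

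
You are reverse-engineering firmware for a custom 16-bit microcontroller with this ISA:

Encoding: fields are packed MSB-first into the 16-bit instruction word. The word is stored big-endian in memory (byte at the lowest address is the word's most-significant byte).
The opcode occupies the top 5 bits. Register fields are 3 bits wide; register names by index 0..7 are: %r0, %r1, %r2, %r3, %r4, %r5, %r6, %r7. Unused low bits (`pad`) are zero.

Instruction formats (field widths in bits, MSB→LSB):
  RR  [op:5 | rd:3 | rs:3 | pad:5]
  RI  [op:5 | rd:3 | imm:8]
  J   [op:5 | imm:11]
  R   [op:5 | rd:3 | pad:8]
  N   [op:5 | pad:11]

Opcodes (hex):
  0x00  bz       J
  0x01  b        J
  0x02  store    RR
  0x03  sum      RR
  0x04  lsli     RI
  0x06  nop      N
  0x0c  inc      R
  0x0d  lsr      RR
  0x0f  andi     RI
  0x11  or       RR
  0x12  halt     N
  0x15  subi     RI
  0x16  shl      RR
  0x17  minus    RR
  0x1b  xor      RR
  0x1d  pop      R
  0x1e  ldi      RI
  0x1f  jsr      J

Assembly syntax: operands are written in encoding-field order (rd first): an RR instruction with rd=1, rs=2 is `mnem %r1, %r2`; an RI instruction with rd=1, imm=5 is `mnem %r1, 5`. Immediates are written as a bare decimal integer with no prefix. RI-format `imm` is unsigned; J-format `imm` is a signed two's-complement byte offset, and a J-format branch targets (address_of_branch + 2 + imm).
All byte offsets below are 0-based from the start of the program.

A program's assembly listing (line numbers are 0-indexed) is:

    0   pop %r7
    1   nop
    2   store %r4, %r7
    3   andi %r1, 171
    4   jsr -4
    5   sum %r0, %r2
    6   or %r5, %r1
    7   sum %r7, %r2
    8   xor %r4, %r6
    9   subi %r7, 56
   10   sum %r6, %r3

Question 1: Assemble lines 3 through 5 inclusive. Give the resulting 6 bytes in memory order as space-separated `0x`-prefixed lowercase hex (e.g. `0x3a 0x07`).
0x79 0xab 0xff 0xfc 0x18 0x40

line 3 (andi): pack op=0xf:5|rd=1:3|imm=171:8 = 0x79ab; big→ 79 ab
line 4 (jsr): pack op=0x1f:5|imm=-4:11 = 0xfffc; big→ ff fc
line 5 (sum): pack op=0x3:5|rd=0:3|rs=2:3|pad=0:5 = 0x1840; big→ 18 40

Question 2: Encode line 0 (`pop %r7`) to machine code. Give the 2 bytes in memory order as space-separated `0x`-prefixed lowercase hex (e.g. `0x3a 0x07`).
L0: pop op=0x1d:5|rd=7:3|pad=0:8 ⇒ 0xef00 ⇒ big ef 00

0xef 0x00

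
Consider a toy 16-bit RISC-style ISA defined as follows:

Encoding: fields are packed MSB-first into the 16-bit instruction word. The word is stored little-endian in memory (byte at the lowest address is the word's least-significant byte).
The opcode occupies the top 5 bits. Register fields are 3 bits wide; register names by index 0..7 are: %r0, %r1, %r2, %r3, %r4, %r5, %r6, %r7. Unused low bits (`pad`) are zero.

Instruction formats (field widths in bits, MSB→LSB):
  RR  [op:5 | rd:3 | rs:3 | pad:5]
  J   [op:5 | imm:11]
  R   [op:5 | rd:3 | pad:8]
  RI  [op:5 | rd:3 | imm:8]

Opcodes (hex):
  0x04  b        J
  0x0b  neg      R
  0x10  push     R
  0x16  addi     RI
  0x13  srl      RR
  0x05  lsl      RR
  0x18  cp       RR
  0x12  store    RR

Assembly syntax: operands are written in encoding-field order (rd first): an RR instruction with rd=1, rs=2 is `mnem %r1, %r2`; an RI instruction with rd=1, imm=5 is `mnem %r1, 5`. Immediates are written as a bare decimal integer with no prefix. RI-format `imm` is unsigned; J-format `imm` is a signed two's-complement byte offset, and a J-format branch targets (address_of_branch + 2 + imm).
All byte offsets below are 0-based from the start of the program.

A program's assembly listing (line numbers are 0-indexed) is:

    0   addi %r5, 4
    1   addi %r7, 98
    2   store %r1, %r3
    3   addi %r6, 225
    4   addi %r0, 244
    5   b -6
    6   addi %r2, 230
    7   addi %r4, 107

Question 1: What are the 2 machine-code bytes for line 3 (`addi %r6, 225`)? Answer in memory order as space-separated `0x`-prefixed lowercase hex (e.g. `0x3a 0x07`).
0xe1 0xb6

L3: addi op=0x16:5|rd=6:3|imm=225:8 ⇒ 0xb6e1 ⇒ little e1 b6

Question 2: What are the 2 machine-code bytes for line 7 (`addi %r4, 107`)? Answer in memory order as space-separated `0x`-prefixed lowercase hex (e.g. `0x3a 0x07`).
L7: addi op=0x16:5|rd=4:3|imm=107:8 ⇒ 0xb46b ⇒ little 6b b4

0x6b 0xb4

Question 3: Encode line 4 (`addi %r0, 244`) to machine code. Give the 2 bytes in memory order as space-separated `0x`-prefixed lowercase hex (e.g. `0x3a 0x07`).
4. addi fields op=0x16:5|rd=0:3|imm=244:8 → word b0f4h → f4 b0

0xf4 0xb0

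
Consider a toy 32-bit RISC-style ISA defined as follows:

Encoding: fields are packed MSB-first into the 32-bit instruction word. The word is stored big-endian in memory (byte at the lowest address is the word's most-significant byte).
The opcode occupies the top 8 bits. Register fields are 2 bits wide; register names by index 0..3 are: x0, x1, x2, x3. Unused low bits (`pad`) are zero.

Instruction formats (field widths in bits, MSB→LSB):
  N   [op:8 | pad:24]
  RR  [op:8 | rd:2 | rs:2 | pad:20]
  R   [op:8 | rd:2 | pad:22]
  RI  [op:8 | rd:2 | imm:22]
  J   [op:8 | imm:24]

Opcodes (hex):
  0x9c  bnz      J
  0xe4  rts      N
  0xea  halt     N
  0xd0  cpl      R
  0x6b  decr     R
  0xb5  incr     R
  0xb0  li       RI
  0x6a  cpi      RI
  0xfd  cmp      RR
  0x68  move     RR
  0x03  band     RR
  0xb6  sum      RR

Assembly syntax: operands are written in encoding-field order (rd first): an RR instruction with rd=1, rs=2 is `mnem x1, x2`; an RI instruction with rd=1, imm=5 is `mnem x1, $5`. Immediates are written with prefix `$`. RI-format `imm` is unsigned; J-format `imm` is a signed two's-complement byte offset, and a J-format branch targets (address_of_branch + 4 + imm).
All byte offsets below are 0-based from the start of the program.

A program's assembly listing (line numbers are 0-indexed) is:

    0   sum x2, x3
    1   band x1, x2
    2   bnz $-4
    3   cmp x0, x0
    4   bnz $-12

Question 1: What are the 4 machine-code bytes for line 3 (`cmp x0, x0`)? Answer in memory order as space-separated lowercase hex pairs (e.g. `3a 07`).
fd 00 00 00

L3: cmp op=0xfd:8|rd=0:2|rs=0:2|pad=0:20 ⇒ 0xfd000000 ⇒ big fd 00 00 00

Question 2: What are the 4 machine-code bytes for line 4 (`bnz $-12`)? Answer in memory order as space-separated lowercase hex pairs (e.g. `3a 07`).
9c ff ff f4

L4: bnz op=0x9c:8|imm=-12:24 ⇒ 0x9cfffff4 ⇒ big 9c ff ff f4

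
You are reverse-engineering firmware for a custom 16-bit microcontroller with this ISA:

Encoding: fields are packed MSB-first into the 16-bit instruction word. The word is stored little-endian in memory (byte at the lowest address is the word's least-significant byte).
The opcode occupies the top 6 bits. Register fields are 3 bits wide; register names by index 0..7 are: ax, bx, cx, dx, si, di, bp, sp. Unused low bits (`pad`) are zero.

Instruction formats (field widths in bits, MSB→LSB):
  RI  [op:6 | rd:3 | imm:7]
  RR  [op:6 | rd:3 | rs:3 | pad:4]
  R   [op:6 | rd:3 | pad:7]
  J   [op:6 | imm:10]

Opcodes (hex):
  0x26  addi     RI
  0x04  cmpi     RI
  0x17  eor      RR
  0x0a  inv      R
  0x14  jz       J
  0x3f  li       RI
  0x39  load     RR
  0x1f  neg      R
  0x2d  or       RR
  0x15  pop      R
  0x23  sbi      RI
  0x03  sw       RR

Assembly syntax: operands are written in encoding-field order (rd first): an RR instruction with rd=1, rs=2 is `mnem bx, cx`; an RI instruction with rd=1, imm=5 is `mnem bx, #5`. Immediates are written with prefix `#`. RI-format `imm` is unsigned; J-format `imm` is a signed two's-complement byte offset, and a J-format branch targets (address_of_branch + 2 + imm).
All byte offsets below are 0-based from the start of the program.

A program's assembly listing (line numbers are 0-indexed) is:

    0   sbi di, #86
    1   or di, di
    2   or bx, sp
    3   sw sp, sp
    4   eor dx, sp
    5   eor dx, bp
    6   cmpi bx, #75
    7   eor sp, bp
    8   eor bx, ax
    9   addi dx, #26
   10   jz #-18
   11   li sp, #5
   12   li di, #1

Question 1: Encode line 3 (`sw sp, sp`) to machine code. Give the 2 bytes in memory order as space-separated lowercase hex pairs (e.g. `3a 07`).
3. sw fields op=0x3:6|rd=7:3|rs=7:3|pad=0:4 → word 0ff0h → f0 0f

f0 0f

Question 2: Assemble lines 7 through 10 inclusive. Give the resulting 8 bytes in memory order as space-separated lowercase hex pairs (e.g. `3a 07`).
7. eor fields op=0x17:6|rd=7:3|rs=6:3|pad=0:4 → word 5fe0h → e0 5f
8. eor fields op=0x17:6|rd=1:3|rs=0:3|pad=0:4 → word 5c80h → 80 5c
9. addi fields op=0x26:6|rd=3:3|imm=26:7 → word 999ah → 9a 99
10. jz fields op=0x14:6|imm=-18:10 → word 53eeh → ee 53

e0 5f 80 5c 9a 99 ee 53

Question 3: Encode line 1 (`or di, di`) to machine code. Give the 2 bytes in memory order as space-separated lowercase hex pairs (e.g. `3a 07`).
line 1 (or): pack op=0x2d:6|rd=5:3|rs=5:3|pad=0:4 = 0xb6d0; little→ d0 b6

d0 b6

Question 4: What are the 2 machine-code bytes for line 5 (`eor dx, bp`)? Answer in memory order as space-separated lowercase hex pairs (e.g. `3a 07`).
e0 5d

5. eor fields op=0x17:6|rd=3:3|rs=6:3|pad=0:4 → word 5de0h → e0 5d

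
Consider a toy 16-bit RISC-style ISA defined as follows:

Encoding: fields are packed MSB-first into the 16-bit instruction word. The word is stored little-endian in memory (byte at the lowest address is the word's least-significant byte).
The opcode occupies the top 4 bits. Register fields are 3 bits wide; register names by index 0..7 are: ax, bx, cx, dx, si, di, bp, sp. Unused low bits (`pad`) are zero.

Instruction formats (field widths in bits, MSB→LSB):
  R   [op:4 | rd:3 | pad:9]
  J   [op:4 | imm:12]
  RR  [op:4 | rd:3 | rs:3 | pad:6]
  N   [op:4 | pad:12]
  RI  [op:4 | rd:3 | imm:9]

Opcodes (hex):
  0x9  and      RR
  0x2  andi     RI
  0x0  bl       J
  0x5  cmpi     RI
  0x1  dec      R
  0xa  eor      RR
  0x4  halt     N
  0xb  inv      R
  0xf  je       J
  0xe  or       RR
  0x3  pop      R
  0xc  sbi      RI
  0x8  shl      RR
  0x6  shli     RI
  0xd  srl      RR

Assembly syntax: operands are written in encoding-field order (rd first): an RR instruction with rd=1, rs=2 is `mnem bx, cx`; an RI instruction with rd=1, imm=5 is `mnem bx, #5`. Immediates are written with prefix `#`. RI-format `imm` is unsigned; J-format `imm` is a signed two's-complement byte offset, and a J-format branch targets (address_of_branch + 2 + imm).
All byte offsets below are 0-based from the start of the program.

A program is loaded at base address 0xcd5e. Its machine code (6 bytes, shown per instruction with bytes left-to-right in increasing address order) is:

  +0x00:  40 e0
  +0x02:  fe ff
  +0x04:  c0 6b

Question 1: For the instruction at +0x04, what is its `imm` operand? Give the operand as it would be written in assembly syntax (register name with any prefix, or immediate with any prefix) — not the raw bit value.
[04] c0 6b → 0x6bc0
  op=0x6bc0>>12=0x6 ⇒ shli (RI)
  rd@[11:9]=0x5 ⇒ di
  imm@[8:0]=0x1c0 ⇒ #448

#448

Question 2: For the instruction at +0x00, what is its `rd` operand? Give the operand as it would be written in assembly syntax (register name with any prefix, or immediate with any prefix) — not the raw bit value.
ax

off 0x00: read 40 e0 as little → 0xe040
  op=0xe040>>12=0xe ⇒ or (RR)
  rd@[11:9]=0x0 ⇒ ax
  rs@[8:6]=0x1 ⇒ bx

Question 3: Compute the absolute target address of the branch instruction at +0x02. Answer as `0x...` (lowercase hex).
0xcd60

+0x02: fe ff ⇒ word 0xfffe (little)
  op=0xfffe>>12=0xf ⇒ je (J)
  imm@[11:0]=0xffe (s12→-2) ⇒ #-2
  target = base 0xcd5e + off 0x02 + 2 + imm -2 = 0xcd60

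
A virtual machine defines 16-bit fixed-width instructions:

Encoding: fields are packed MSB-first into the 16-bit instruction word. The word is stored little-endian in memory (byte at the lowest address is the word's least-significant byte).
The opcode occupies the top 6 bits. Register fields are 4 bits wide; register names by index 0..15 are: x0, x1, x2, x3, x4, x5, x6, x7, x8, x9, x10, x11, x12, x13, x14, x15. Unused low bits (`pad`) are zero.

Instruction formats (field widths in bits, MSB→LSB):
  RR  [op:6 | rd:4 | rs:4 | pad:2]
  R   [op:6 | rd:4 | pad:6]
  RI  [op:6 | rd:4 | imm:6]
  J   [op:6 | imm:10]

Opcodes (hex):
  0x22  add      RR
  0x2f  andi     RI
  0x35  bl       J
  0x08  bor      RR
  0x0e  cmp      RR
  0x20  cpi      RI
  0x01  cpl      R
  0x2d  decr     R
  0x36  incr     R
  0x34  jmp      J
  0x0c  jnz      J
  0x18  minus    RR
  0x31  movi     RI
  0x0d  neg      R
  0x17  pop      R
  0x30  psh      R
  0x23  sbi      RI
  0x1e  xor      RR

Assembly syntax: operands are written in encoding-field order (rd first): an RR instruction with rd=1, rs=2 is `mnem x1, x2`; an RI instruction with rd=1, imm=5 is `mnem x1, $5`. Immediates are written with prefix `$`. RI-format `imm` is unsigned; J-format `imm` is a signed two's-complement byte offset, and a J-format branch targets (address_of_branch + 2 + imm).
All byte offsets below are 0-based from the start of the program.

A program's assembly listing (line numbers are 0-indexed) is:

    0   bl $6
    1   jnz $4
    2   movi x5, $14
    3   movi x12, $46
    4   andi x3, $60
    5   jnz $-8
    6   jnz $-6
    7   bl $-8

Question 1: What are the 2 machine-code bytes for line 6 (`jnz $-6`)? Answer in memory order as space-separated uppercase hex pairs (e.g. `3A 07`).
L6: jnz op=0xc:6|imm=-6:10 ⇒ 0x33fa ⇒ little fa 33

FA 33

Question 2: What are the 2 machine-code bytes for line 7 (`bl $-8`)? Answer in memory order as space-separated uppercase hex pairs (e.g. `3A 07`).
F8 D7

line 7 (bl): pack op=0x35:6|imm=-8:10 = 0xd7f8; little→ f8 d7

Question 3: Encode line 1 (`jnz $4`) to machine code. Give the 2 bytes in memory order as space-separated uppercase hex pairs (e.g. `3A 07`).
04 30

L1: jnz op=0xc:6|imm=4:10 ⇒ 0x3004 ⇒ little 04 30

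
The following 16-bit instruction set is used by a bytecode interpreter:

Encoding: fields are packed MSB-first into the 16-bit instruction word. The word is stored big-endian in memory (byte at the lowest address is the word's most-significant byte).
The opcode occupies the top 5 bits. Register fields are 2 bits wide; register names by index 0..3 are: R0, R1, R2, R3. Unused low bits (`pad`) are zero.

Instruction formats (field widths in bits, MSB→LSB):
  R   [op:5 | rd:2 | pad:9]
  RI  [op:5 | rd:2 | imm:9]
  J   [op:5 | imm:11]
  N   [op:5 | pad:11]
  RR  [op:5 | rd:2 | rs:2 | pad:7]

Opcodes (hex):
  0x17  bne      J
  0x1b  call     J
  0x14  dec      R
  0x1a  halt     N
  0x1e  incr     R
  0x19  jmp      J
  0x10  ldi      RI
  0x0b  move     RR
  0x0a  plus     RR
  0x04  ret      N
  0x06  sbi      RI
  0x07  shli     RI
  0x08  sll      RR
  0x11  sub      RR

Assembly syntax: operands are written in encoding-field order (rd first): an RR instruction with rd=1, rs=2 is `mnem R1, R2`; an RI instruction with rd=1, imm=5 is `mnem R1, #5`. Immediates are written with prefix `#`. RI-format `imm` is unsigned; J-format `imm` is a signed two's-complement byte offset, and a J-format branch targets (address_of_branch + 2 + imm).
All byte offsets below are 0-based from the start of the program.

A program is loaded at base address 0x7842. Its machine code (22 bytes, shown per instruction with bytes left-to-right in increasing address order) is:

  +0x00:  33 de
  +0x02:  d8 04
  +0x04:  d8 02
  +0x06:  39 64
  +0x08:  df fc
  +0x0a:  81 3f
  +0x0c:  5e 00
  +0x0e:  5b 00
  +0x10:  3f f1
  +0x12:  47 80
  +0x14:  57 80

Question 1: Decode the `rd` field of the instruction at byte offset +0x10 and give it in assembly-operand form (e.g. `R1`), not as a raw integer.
@+10  big-endian(3f f1) = 0x3ff1
  op=0x3ff1>>11=0x7 ⇒ shli (RI)
  [10:9] rd=3 = R3
  [8:0] imm=497 = #497

R3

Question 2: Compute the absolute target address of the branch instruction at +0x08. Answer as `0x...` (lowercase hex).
0x7848

[08] df fc → 0xdffc
  opcode bits[15:11]=0x1b: call/J
  [10:0] imm=2044 (s11→-4) = #-4
  target = base 0x7842 + off 0x08 + 2 + imm -4 = 0x7848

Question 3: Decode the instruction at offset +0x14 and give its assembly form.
plus R3, R3

+0x14: 57 80 ⇒ word 0x5780 (big)
  op=0x5780>>11=0xa ⇒ plus (RR)
  rd@[10:9]=0x3 ⇒ R3
  rs@[8:7]=0x3 ⇒ R3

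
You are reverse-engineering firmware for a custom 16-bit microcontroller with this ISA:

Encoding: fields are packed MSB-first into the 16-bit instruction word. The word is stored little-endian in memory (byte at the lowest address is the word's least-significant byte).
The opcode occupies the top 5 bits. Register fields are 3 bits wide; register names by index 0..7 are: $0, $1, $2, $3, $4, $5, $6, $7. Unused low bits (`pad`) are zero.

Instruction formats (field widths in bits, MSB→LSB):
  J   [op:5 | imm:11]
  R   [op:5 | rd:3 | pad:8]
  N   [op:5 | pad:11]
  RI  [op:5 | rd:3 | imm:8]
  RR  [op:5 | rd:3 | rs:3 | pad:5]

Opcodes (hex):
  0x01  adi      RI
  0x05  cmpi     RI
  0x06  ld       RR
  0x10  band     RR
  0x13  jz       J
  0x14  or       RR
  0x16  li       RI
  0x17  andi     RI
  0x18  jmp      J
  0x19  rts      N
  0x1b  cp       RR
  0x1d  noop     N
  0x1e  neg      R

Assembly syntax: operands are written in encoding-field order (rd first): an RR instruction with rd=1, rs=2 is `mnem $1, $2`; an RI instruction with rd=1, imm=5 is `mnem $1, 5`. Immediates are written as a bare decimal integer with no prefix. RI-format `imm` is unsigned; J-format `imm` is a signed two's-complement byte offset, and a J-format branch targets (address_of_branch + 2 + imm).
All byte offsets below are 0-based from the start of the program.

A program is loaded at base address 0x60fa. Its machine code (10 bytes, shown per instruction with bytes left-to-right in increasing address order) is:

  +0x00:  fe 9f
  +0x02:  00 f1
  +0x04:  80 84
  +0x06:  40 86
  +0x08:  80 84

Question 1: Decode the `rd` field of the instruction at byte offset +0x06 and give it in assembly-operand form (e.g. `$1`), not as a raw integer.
[06] 40 86 → 0x8640
  opcode bits[15:11]=0x10: band/RR
  [10:8] rd=6 = $6
  [7:5] rs=2 = $2

$6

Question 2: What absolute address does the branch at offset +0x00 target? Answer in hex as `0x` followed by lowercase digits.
0x60fa

[00] fe 9f → 0x9ffe
  opcode bits[15:11]=0x13: jz/J
  [10:0] imm=2046 (s11→-2) = -2
  target = base 0x60fa + off 0x00 + 2 + imm -2 = 0x60fa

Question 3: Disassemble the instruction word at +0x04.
band $4, $4

[04] 80 84 → 0x8480
  opcode bits[15:11]=0x10: band/RR
  [10:8] rd=4 = $4
  [7:5] rs=4 = $4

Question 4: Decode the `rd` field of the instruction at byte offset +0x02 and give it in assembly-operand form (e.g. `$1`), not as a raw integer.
$1

[02] 00 f1 → 0xf100
  opcode bits[15:11]=0x1e: neg/R
  [10:8] rd=1 = $1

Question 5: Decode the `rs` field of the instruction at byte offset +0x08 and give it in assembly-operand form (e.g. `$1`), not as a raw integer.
@+08  little-endian(80 84) = 0x8480
  op=0x8480>>11=0x10 ⇒ band (RR)
  rd: (w>>8)&0x7=0x4 → $4
  rs: (w>>5)&0x7=0x4 → $4

$4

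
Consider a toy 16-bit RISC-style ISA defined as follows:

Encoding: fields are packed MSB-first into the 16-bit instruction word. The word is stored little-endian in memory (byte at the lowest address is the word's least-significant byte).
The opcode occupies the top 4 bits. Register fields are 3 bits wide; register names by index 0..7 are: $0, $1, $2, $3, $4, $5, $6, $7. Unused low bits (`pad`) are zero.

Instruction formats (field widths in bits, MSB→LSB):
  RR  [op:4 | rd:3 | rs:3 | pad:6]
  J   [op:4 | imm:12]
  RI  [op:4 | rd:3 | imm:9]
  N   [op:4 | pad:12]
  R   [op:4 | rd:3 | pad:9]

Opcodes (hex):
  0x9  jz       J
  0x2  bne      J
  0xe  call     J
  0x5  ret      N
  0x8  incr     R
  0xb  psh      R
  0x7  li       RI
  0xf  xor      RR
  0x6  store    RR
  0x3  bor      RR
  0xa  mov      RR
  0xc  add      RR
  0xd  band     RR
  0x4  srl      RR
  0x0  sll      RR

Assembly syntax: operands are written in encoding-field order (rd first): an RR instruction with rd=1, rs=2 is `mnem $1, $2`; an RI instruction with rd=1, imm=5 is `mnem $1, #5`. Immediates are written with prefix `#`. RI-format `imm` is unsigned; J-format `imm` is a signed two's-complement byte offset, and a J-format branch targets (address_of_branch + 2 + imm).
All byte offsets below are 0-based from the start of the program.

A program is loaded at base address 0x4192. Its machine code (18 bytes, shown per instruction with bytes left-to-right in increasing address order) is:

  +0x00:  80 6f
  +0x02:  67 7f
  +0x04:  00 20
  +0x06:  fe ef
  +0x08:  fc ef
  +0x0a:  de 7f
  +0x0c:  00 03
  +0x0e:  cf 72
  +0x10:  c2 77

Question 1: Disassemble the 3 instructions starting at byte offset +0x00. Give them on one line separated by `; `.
[00] 80 6f → 0x6f80
  top 4b → 0x6 → store [RR]
  rd@[11:9]=0x7 ⇒ $7
  rs@[8:6]=0x6 ⇒ $6
[02] 67 7f → 0x7f67
  top 4b → 0x7 → li [RI]
  rd@[11:9]=0x7 ⇒ $7
  imm@[8:0]=0x167 ⇒ #359
[04] 00 20 → 0x2000
  top 4b → 0x2 → bne [J]
  imm@[11:0]=0x0 ⇒ #0

store $7, $6; li $7, #359; bne #0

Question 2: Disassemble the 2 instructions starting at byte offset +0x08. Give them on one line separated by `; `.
@+08  little-endian(fc ef) = 0xeffc
  op=0xeffc>>12=0xe ⇒ call (J)
  imm@[11:0]=0xffc (s12→-4) ⇒ #-4
@+0a  little-endian(de 7f) = 0x7fde
  op=0x7fde>>12=0x7 ⇒ li (RI)
  rd@[11:9]=0x7 ⇒ $7
  imm@[8:0]=0x1de ⇒ #478

call #-4; li $7, #478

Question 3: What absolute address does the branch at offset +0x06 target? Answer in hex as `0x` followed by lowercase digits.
0x4198

off 0x06: read fe ef as little → 0xeffe
  top 4b → 0xe → call [J]
  [11:0] imm=4094 (s12→-2) = #-2
  target = base 0x4192 + off 0x06 + 2 + imm -2 = 0x4198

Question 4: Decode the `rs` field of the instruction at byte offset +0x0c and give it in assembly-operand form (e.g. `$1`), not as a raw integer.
$4

[0c] 00 03 → 0x0300
  op=0x0300>>12=0x0 ⇒ sll (RR)
  rd@[11:9]=0x1 ⇒ $1
  rs@[8:6]=0x4 ⇒ $4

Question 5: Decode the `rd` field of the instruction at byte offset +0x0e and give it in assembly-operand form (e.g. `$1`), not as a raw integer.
[0e] cf 72 → 0x72cf
  top 4b → 0x7 → li [RI]
  rd@[11:9]=0x1 ⇒ $1
  imm@[8:0]=0xcf ⇒ #207

$1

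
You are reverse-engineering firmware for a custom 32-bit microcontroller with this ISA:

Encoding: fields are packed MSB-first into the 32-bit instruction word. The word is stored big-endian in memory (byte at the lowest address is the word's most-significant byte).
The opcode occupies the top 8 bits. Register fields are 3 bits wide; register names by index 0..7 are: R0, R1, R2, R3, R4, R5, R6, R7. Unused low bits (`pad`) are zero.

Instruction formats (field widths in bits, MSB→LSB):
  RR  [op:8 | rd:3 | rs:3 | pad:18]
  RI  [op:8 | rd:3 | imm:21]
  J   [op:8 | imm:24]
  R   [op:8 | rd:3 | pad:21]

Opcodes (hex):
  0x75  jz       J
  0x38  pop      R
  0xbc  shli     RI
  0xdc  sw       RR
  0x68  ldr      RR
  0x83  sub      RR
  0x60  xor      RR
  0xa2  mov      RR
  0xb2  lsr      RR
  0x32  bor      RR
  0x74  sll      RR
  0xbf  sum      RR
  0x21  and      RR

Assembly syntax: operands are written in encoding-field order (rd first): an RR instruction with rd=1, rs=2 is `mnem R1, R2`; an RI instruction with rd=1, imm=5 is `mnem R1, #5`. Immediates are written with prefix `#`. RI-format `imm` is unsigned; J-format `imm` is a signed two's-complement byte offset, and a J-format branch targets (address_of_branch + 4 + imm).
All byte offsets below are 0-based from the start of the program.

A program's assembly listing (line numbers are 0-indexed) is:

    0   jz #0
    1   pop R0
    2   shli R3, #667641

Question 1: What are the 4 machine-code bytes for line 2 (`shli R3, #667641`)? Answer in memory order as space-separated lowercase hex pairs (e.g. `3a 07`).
2. shli fields op=0xbc:8|rd=3:3|imm=667641:21 → word bc6a2ff9h → bc 6a 2f f9

bc 6a 2f f9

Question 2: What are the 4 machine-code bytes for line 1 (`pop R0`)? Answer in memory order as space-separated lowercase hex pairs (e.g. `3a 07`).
1. pop fields op=0x38:8|rd=0:3|pad=0:21 → word 38000000h → 38 00 00 00

38 00 00 00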